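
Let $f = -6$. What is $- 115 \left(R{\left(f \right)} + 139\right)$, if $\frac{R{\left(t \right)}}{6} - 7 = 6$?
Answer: $-24955$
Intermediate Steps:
$R{\left(t \right)} = 78$ ($R{\left(t \right)} = 42 + 6 \cdot 6 = 42 + 36 = 78$)
$- 115 \left(R{\left(f \right)} + 139\right) = - 115 \left(78 + 139\right) = \left(-115\right) 217 = -24955$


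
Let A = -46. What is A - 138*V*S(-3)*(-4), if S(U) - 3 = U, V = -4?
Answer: -46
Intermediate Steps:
S(U) = 3 + U
A - 138*V*S(-3)*(-4) = -46 - 138*(-4*(3 - 3))*(-4) = -46 - 138*(-4*0)*(-4) = -46 - 0*(-4) = -46 - 138*0 = -46 + 0 = -46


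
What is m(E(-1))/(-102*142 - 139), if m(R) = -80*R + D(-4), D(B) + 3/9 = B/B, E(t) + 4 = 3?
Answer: -242/43869 ≈ -0.0055164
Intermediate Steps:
E(t) = -1 (E(t) = -4 + 3 = -1)
D(B) = 2/3 (D(B) = -1/3 + B/B = -1/3 + 1 = 2/3)
m(R) = 2/3 - 80*R (m(R) = -80*R + 2/3 = 2/3 - 80*R)
m(E(-1))/(-102*142 - 139) = (2/3 - 80*(-1))/(-102*142 - 139) = (2/3 + 80)/(-14484 - 139) = (242/3)/(-14623) = (242/3)*(-1/14623) = -242/43869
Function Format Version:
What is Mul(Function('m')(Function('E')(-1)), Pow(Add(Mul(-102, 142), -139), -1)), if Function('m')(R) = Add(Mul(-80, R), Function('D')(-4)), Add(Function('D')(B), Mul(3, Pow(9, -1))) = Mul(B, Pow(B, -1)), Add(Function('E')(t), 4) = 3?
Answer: Rational(-242, 43869) ≈ -0.0055164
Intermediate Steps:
Function('E')(t) = -1 (Function('E')(t) = Add(-4, 3) = -1)
Function('D')(B) = Rational(2, 3) (Function('D')(B) = Add(Rational(-1, 3), Mul(B, Pow(B, -1))) = Add(Rational(-1, 3), 1) = Rational(2, 3))
Function('m')(R) = Add(Rational(2, 3), Mul(-80, R)) (Function('m')(R) = Add(Mul(-80, R), Rational(2, 3)) = Add(Rational(2, 3), Mul(-80, R)))
Mul(Function('m')(Function('E')(-1)), Pow(Add(Mul(-102, 142), -139), -1)) = Mul(Add(Rational(2, 3), Mul(-80, -1)), Pow(Add(Mul(-102, 142), -139), -1)) = Mul(Add(Rational(2, 3), 80), Pow(Add(-14484, -139), -1)) = Mul(Rational(242, 3), Pow(-14623, -1)) = Mul(Rational(242, 3), Rational(-1, 14623)) = Rational(-242, 43869)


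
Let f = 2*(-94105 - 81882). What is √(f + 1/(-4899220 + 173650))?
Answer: I*√7859935556062078170/4725570 ≈ 593.27*I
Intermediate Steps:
f = -351974 (f = 2*(-175987) = -351974)
√(f + 1/(-4899220 + 173650)) = √(-351974 + 1/(-4899220 + 173650)) = √(-351974 + 1/(-4725570)) = √(-351974 - 1/4725570) = √(-1663277775181/4725570) = I*√7859935556062078170/4725570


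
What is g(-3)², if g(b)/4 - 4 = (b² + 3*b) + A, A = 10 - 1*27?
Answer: 2704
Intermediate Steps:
A = -17 (A = 10 - 27 = -17)
g(b) = -52 + 4*b² + 12*b (g(b) = 16 + 4*((b² + 3*b) - 17) = 16 + 4*(-17 + b² + 3*b) = 16 + (-68 + 4*b² + 12*b) = -52 + 4*b² + 12*b)
g(-3)² = (-52 + 4*(-3)² + 12*(-3))² = (-52 + 4*9 - 36)² = (-52 + 36 - 36)² = (-52)² = 2704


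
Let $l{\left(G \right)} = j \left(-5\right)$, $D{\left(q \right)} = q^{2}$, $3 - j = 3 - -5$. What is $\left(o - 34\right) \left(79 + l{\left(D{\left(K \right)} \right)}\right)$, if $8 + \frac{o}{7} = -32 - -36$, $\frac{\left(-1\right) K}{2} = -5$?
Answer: $-6448$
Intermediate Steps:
$K = 10$ ($K = \left(-2\right) \left(-5\right) = 10$)
$j = -5$ ($j = 3 - \left(3 - -5\right) = 3 - \left(3 + 5\right) = 3 - 8 = -5$)
$o = -28$ ($o = -56 + 7 \left(-32 - -36\right) = -56 + 7 \left(-32 + 36\right) = -56 + 7 \cdot 4 = -56 + 28 = -28$)
$l{\left(G \right)} = 25$ ($l{\left(G \right)} = \left(-5\right) \left(-5\right) = 25$)
$\left(o - 34\right) \left(79 + l{\left(D{\left(K \right)} \right)}\right) = \left(-28 - 34\right) \left(79 + 25\right) = \left(-28 - 34\right) 104 = \left(-62\right) 104 = -6448$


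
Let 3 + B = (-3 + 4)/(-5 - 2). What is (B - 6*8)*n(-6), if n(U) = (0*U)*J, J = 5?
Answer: 0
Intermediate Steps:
n(U) = 0 (n(U) = (0*U)*5 = 0*5 = 0)
B = -22/7 (B = -3 + (-3 + 4)/(-5 - 2) = -3 + 1/(-7) = -3 + 1*(-⅐) = -3 - ⅐ = -22/7 ≈ -3.1429)
(B - 6*8)*n(-6) = (-22/7 - 6*8)*0 = (-22/7 - 48)*0 = -358/7*0 = 0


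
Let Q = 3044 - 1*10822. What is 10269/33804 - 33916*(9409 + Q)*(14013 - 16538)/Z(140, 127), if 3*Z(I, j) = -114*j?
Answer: -262310426428967/9063228 ≈ -2.8942e+7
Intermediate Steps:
Z(I, j) = -38*j (Z(I, j) = (-114*j)/3 = -38*j)
Q = -7778 (Q = 3044 - 10822 = -7778)
10269/33804 - 33916*(9409 + Q)*(14013 - 16538)/Z(140, 127) = 10269/33804 - 33916*(-(9409 - 7778)*(14013 - 16538)/4826) = 10269*(1/33804) - 33916/((-4826/(1631*(-2525)))) = 1141/3756 - 33916/((-4826/(-4118275))) = 1141/3756 - 33916/((-4826*(-1/4118275))) = 1141/3756 - 33916/4826/4118275 = 1141/3756 - 33916*4118275/4826 = 1141/3756 - 69837707450/2413 = -262310426428967/9063228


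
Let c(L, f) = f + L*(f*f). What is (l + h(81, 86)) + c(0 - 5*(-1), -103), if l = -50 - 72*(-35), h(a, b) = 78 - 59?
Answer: 55431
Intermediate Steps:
h(a, b) = 19
c(L, f) = f + L*f²
l = 2470 (l = -50 + 2520 = 2470)
(l + h(81, 86)) + c(0 - 5*(-1), -103) = (2470 + 19) - 103*(1 + (0 - 5*(-1))*(-103)) = 2489 - 103*(1 + (0 + 5)*(-103)) = 2489 - 103*(1 + 5*(-103)) = 2489 - 103*(1 - 515) = 2489 - 103*(-514) = 2489 + 52942 = 55431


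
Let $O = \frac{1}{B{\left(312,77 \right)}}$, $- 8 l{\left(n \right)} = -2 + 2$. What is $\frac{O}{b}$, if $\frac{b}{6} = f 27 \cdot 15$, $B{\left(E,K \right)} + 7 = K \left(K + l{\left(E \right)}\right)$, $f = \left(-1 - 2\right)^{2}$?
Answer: $\frac{1}{129514140} \approx 7.7212 \cdot 10^{-9}$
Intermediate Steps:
$l{\left(n \right)} = 0$ ($l{\left(n \right)} = - \frac{-2 + 2}{8} = \left(- \frac{1}{8}\right) 0 = 0$)
$f = 9$ ($f = \left(-3\right)^{2} = 9$)
$B{\left(E,K \right)} = -7 + K^{2}$ ($B{\left(E,K \right)} = -7 + K \left(K + 0\right) = -7 + K K = -7 + K^{2}$)
$O = \frac{1}{5922}$ ($O = \frac{1}{-7 + 77^{2}} = \frac{1}{-7 + 5929} = \frac{1}{5922} \approx 0.00016886$)
$b = 21870$ ($b = 6 \cdot 9 \cdot 27 \cdot 15 = 6 \cdot 243 \cdot 15 = 6 \cdot 3645 = 21870$)
$\frac{O}{b} = \frac{1}{5922 \cdot 21870} = \frac{1}{5922} \cdot \frac{1}{21870} = \frac{1}{129514140}$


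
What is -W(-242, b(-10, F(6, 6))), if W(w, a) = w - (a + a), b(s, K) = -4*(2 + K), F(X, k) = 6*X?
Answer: -62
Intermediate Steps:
b(s, K) = -8 - 4*K
W(w, a) = w - 2*a
-W(-242, b(-10, F(6, 6))) = -(-242 - 2*(-8 - 24*6)) = -(-242 - 2*(-8 - 4*36)) = -(-242 - 2*(-8 - 144)) = -(-242 - 2*(-152)) = -(-242 + 304) = -1*62 = -62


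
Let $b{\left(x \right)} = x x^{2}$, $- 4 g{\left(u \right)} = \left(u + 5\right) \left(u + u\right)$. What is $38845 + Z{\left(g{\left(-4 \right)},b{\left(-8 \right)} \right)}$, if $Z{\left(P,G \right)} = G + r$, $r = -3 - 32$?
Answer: $38298$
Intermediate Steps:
$r = -35$ ($r = -3 - 32 = -35$)
$g{\left(u \right)} = - \frac{u \left(5 + u\right)}{2}$ ($g{\left(u \right)} = - \frac{\left(u + 5\right) \left(u + u\right)}{4} = - \frac{\left(5 + u\right) 2 u}{4} = - \frac{2 u \left(5 + u\right)}{4} = - \frac{u \left(5 + u\right)}{2}$)
$b{\left(x \right)} = x^{3}$
$Z{\left(P,G \right)} = -35 + G$ ($Z{\left(P,G \right)} = G - 35 = -35 + G$)
$38845 + Z{\left(g{\left(-4 \right)},b{\left(-8 \right)} \right)} = 38845 + \left(-35 + \left(-8\right)^{3}\right) = 38845 - 547 = 38298$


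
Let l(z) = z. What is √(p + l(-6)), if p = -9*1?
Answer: I*√15 ≈ 3.873*I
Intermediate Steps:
p = -9
√(p + l(-6)) = √(-9 - 6) = √(-15) = I*√15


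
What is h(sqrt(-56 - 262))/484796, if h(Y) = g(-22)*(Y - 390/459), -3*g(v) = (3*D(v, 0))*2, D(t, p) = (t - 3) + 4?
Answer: -35/475473 + 21*I*sqrt(318)/242398 ≈ -7.3611e-5 + 0.0015449*I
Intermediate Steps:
D(t, p) = 1 + t (D(t, p) = (-3 + t) + 4 = 1 + t)
g(v) = -2 - 2*v (g(v) = -3*(1 + v)*2/3 = -(3 + 3*v)*2/3 = -(6 + 6*v)/3 = -2 - 2*v)
h(Y) = -1820/51 + 42*Y (h(Y) = (-2 - 2*(-22))*(Y - 390/459) = (-2 + 44)*(Y - 390*1/459) = 42*(Y - 130/153) = 42*(-130/153 + Y) = -1820/51 + 42*Y)
h(sqrt(-56 - 262))/484796 = (-1820/51 + 42*sqrt(-56 - 262))/484796 = (-1820/51 + 42*sqrt(-318))*(1/484796) = (-1820/51 + 42*(I*sqrt(318)))*(1/484796) = (-1820/51 + 42*I*sqrt(318))*(1/484796) = -35/475473 + 21*I*sqrt(318)/242398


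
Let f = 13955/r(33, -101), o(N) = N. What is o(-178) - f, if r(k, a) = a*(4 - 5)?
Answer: -31933/101 ≈ -316.17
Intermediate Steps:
r(k, a) = -a (r(k, a) = a*(-1) = -a)
f = 13955/101 (f = 13955/((-1*(-101))) = 13955/101 ≈ 138.17)
o(-178) - f = -178 - 1*13955/101 = -178 - 13955/101 = -31933/101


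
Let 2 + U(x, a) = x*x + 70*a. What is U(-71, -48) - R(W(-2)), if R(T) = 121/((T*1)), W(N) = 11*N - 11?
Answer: 5048/3 ≈ 1682.7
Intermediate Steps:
W(N) = -11 + 11*N
R(T) = 121/T
U(x, a) = -2 + x² + 70*a (U(x, a) = -2 + (x*x + 70*a) = -2 + (x² + 70*a) = -2 + x² + 70*a)
U(-71, -48) - R(W(-2)) = (-2 + (-71)² + 70*(-48)) - 121/(-11 + 11*(-2)) = (-2 + 5041 - 3360) - 121/(-11 - 22) = 1679 - 121/(-33) = 1679 - 121*(-1)/33 = 1679 - 1*(-11/3) = 1679 + 11/3 = 5048/3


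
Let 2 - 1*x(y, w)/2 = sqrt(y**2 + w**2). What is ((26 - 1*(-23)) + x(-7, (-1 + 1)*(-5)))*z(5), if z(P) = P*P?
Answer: 975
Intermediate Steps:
z(P) = P**2
x(y, w) = 4 - 2*sqrt(w**2 + y**2) (x(y, w) = 4 - 2*sqrt(y**2 + w**2) = 4 - 2*sqrt(w**2 + y**2))
((26 - 1*(-23)) + x(-7, (-1 + 1)*(-5)))*z(5) = ((26 - 1*(-23)) + (4 - 2*sqrt(((-1 + 1)*(-5))**2 + (-7)**2)))*5**2 = ((26 + 23) + (4 - 2*sqrt((0*(-5))**2 + 49)))*25 = (49 + (4 - 2*sqrt(0**2 + 49)))*25 = (49 + (4 - 2*sqrt(0 + 49)))*25 = (49 + (4 - 2*sqrt(49)))*25 = (49 + (4 - 2*7))*25 = (49 + (4 - 14))*25 = (49 - 10)*25 = 39*25 = 975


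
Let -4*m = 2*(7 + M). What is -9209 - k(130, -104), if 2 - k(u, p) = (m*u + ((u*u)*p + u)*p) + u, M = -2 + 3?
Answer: 182767279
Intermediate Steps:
M = 1
m = -4 (m = -(7 + 1)/2 = -8/2 = -1/4*16 = -4)
k(u, p) = 2 + 3*u - p*(u + p*u**2) (k(u, p) = 2 - ((-4*u + ((u*u)*p + u)*p) + u) = 2 - ((-4*u + (u**2*p + u)*p) + u) = 2 - ((-4*u + (p*u**2 + u)*p) + u) = 2 - ((-4*u + (u + p*u**2)*p) + u) = 2 - ((-4*u + p*(u + p*u**2)) + u) = 2 - (-3*u + p*(u + p*u**2)) = 2 + (3*u - p*(u + p*u**2)) = 2 + 3*u - p*(u + p*u**2))
-9209 - k(130, -104) = -9209 - (2 + 3*130 - 1*(-104)*130 - 1*(-104)**2*130**2) = -9209 - (2 + 390 + 13520 - 1*10816*16900) = -9209 - (2 + 390 + 13520 - 182790400) = -9209 - 1*(-182776488) = -9209 + 182776488 = 182767279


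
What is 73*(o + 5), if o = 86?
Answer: 6643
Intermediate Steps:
73*(o + 5) = 73*(86 + 5) = 73*91 = 6643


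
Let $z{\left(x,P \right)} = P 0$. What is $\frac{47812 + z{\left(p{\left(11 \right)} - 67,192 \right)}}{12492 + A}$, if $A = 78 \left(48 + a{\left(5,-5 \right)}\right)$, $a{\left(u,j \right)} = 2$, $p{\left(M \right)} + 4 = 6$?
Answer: $\frac{11953}{4098} \approx 2.9168$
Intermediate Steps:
$p{\left(M \right)} = 2$ ($p{\left(M \right)} = -4 + 6 = 2$)
$A = 3900$ ($A = 78 \left(48 + 2\right) = 78 \cdot 50 = 3900$)
$z{\left(x,P \right)} = 0$
$\frac{47812 + z{\left(p{\left(11 \right)} - 67,192 \right)}}{12492 + A} = \frac{47812 + 0}{12492 + 3900} = \frac{47812}{16392} = 47812 \cdot \frac{1}{16392} = \frac{11953}{4098}$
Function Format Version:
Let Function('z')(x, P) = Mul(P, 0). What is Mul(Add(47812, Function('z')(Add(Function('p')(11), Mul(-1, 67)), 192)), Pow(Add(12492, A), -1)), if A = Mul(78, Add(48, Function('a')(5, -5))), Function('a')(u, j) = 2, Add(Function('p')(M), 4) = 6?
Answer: Rational(11953, 4098) ≈ 2.9168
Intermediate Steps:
Function('p')(M) = 2 (Function('p')(M) = Add(-4, 6) = 2)
A = 3900 (A = Mul(78, Add(48, 2)) = Mul(78, 50) = 3900)
Function('z')(x, P) = 0
Mul(Add(47812, Function('z')(Add(Function('p')(11), Mul(-1, 67)), 192)), Pow(Add(12492, A), -1)) = Mul(Add(47812, 0), Pow(Add(12492, 3900), -1)) = Mul(47812, Pow(16392, -1)) = Mul(47812, Rational(1, 16392)) = Rational(11953, 4098)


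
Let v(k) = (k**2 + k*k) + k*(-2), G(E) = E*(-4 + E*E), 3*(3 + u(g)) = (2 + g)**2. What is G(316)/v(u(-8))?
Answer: 657359/3 ≈ 2.1912e+5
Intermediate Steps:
u(g) = -3 + (2 + g)**2/3
G(E) = E*(-4 + E**2)
v(k) = -2*k + 2*k**2 (v(k) = (k**2 + k**2) - 2*k = 2*k**2 - 2*k = -2*k + 2*k**2)
G(316)/v(u(-8)) = (316*(-4 + 316**2))/((2*(-3 + (2 - 8)**2/3)*(-1 + (-3 + (2 - 8)**2/3)))) = (316*(-4 + 99856))/((2*(-3 + (1/3)*(-6)**2)*(-1 + (-3 + (1/3)*(-6)**2)))) = (316*99852)/((2*(-3 + (1/3)*36)*(-1 + (-3 + (1/3)*36)))) = 31553232/((2*(-3 + 12)*(-1 + (-3 + 12)))) = 31553232/((2*9*(-1 + 9))) = 31553232/((2*9*8)) = 31553232/144 = 31553232*(1/144) = 657359/3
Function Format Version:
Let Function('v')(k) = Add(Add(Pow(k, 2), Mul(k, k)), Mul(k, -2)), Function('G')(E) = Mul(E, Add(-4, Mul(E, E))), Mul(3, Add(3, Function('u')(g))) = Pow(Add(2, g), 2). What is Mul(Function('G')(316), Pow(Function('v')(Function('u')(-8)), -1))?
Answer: Rational(657359, 3) ≈ 2.1912e+5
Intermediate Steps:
Function('u')(g) = Add(-3, Mul(Rational(1, 3), Pow(Add(2, g), 2)))
Function('G')(E) = Mul(E, Add(-4, Pow(E, 2)))
Function('v')(k) = Add(Mul(-2, k), Mul(2, Pow(k, 2))) (Function('v')(k) = Add(Add(Pow(k, 2), Pow(k, 2)), Mul(-2, k)) = Add(Mul(2, Pow(k, 2)), Mul(-2, k)) = Add(Mul(-2, k), Mul(2, Pow(k, 2))))
Mul(Function('G')(316), Pow(Function('v')(Function('u')(-8)), -1)) = Mul(Mul(316, Add(-4, Pow(316, 2))), Pow(Mul(2, Add(-3, Mul(Rational(1, 3), Pow(Add(2, -8), 2))), Add(-1, Add(-3, Mul(Rational(1, 3), Pow(Add(2, -8), 2))))), -1)) = Mul(Mul(316, Add(-4, 99856)), Pow(Mul(2, Add(-3, Mul(Rational(1, 3), Pow(-6, 2))), Add(-1, Add(-3, Mul(Rational(1, 3), Pow(-6, 2))))), -1)) = Mul(Mul(316, 99852), Pow(Mul(2, Add(-3, Mul(Rational(1, 3), 36)), Add(-1, Add(-3, Mul(Rational(1, 3), 36)))), -1)) = Mul(31553232, Pow(Mul(2, Add(-3, 12), Add(-1, Add(-3, 12))), -1)) = Mul(31553232, Pow(Mul(2, 9, Add(-1, 9)), -1)) = Mul(31553232, Pow(Mul(2, 9, 8), -1)) = Mul(31553232, Pow(144, -1)) = Mul(31553232, Rational(1, 144)) = Rational(657359, 3)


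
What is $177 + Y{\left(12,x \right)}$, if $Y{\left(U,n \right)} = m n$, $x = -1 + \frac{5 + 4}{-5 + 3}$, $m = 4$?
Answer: $155$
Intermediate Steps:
$x = - \frac{11}{2}$ ($x = -1 + \frac{9}{-2} = -1 + 9 \left(- \frac{1}{2}\right) = -1 - \frac{9}{2} = - \frac{11}{2} \approx -5.5$)
$Y{\left(U,n \right)} = 4 n$
$177 + Y{\left(12,x \right)} = 177 + 4 \left(- \frac{11}{2}\right) = 177 - 22 = 155$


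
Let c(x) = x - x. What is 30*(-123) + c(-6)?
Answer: -3690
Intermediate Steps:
c(x) = 0
30*(-123) + c(-6) = 30*(-123) + 0 = -3690 + 0 = -3690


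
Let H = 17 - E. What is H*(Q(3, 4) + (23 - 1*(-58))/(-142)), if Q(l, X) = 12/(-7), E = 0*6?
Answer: -38607/994 ≈ -38.840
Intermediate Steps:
E = 0
Q(l, X) = -12/7 (Q(l, X) = 12*(-⅐) = -12/7)
H = 17 (H = 17 - 1*0 = 17 + 0 = 17)
H*(Q(3, 4) + (23 - 1*(-58))/(-142)) = 17*(-12/7 + (23 - 1*(-58))/(-142)) = 17*(-12/7 + (23 + 58)*(-1/142)) = 17*(-12/7 + 81*(-1/142)) = 17*(-12/7 - 81/142) = 17*(-2271/994) = -38607/994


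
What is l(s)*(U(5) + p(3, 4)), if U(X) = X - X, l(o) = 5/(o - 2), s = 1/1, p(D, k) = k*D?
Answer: -60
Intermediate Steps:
p(D, k) = D*k
s = 1
l(o) = 5/(-2 + o)
U(X) = 0
l(s)*(U(5) + p(3, 4)) = (5/(-2 + 1))*(0 + 3*4) = (5/(-1))*(0 + 12) = (5*(-1))*12 = -5*12 = -60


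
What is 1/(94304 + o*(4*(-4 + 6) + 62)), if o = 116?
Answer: 1/102424 ≈ 9.7633e-6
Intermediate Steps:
1/(94304 + o*(4*(-4 + 6) + 62)) = 1/(94304 + 116*(4*(-4 + 6) + 62)) = 1/(94304 + 116*(4*2 + 62)) = 1/(94304 + 116*(8 + 62)) = 1/(94304 + 116*70) = 1/(94304 + 8120) = 1/102424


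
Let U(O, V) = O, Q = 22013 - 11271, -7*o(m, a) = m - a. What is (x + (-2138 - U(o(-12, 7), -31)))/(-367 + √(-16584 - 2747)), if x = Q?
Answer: -22096703/1078140 - 60209*I*√19331/1078140 ≈ -20.495 - 7.7645*I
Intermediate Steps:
o(m, a) = -m/7 + a/7 (o(m, a) = -(m - a)/7 = -m/7 + a/7)
Q = 10742
x = 10742
(x + (-2138 - U(o(-12, 7), -31)))/(-367 + √(-16584 - 2747)) = (10742 + (-2138 - (-⅐*(-12) + (⅐)*7)))/(-367 + √(-16584 - 2747)) = (10742 + (-2138 - (12/7 + 1)))/(-367 + √(-19331)) = (10742 + (-2138 - 1*19/7))/(-367 + I*√19331) = (10742 + (-2138 - 19/7))/(-367 + I*√19331) = (10742 - 14985/7)/(-367 + I*√19331) = 60209/(7*(-367 + I*√19331))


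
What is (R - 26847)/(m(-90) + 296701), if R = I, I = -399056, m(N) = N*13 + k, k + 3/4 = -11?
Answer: -1703612/1182077 ≈ -1.4412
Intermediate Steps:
k = -47/4 (k = -3/4 - 11 = -47/4 ≈ -11.750)
m(N) = -47/4 + 13*N (m(N) = N*13 - 47/4 = 13*N - 47/4 = -47/4 + 13*N)
R = -399056
(R - 26847)/(m(-90) + 296701) = (-399056 - 26847)/((-47/4 + 13*(-90)) + 296701) = -425903/((-47/4 - 1170) + 296701) = -425903/(-4727/4 + 296701) = -425903/1182077/4 = -425903*4/1182077 = -1703612/1182077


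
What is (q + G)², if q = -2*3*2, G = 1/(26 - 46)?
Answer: 58081/400 ≈ 145.20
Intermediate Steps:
G = -1/20 (G = 1/(-20) = -1/20 ≈ -0.050000)
q = -12 (q = -6*2 = -12)
(q + G)² = (-12 - 1/20)² = (-241/20)² = 58081/400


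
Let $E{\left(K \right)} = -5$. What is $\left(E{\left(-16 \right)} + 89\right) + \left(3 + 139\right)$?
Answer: $226$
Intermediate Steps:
$\left(E{\left(-16 \right)} + 89\right) + \left(3 + 139\right) = \left(-5 + 89\right) + \left(3 + 139\right) = 84 + 142 = 226$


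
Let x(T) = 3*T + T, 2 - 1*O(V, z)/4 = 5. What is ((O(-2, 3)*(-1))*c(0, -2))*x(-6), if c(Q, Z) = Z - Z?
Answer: 0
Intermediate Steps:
O(V, z) = -12 (O(V, z) = 8 - 4*5 = 8 - 20 = -12)
c(Q, Z) = 0
x(T) = 4*T
((O(-2, 3)*(-1))*c(0, -2))*x(-6) = (-12*(-1)*0)*(4*(-6)) = (12*0)*(-24) = 0*(-24) = 0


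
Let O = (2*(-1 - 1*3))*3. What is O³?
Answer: -13824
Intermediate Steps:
O = -24 (O = (2*(-1 - 3))*3 = (2*(-4))*3 = -8*3 = -24)
O³ = (-24)³ = -13824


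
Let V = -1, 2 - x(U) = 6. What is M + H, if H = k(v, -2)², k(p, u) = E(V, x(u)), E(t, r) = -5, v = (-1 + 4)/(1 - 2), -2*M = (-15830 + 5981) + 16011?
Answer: -3056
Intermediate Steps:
x(U) = -4 (x(U) = 2 - 1*6 = 2 - 6 = -4)
M = -3081 (M = -((-15830 + 5981) + 16011)/2 = -(-9849 + 16011)/2 = -½*6162 = -3081)
v = -3 (v = 3/(-1) = 3*(-1) = -3)
k(p, u) = -5
H = 25 (H = (-5)² = 25)
M + H = -3081 + 25 = -3056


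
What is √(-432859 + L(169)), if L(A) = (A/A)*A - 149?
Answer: 19*I*√1199 ≈ 657.91*I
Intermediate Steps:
L(A) = -149 + A (L(A) = 1*A - 149 = A - 149 = -149 + A)
√(-432859 + L(169)) = √(-432859 + (-149 + 169)) = √(-432859 + 20) = √(-432839) = 19*I*√1199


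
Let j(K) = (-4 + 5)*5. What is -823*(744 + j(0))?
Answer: -616427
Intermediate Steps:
j(K) = 5 (j(K) = 1*5 = 5)
-823*(744 + j(0)) = -823*(744 + 5) = -823*749 = -616427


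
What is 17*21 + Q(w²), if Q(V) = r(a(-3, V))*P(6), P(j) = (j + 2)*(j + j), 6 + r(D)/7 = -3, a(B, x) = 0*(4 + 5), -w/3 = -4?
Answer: -5691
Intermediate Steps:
w = 12 (w = -3*(-4) = 12)
a(B, x) = 0 (a(B, x) = 0*9 = 0)
r(D) = -63 (r(D) = -42 + 7*(-3) = -42 - 21 = -63)
P(j) = 2*j*(2 + j) (P(j) = (2 + j)*(2*j) = 2*j*(2 + j))
Q(V) = -6048 (Q(V) = -126*6*(2 + 6) = -126*6*8 = -63*96 = -6048)
17*21 + Q(w²) = 17*21 - 6048 = 357 - 6048 = -5691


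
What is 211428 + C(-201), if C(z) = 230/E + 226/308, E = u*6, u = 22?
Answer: 4440040/21 ≈ 2.1143e+5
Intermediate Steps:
E = 132 (E = 22*6 = 132)
C(z) = 52/21 (C(z) = 230/132 + 226/308 = 230*(1/132) + 226*(1/308) = 115/66 + 113/154 = 52/21)
211428 + C(-201) = 211428 + 52/21 = 4440040/21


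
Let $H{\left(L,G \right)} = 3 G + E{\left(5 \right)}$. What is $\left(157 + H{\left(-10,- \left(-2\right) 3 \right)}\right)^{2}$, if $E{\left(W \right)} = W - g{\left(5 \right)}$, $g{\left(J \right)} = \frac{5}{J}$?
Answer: $32041$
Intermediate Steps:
$E{\left(W \right)} = -1 + W$ ($E{\left(W \right)} = W - \frac{5}{5} = W - 5 \cdot \frac{1}{5} = W - 1 = -1 + W$)
$H{\left(L,G \right)} = 4 + 3 G$ ($H{\left(L,G \right)} = 3 G + \left(-1 + 5\right) = 3 G + 4 = 4 + 3 G$)
$\left(157 + H{\left(-10,- \left(-2\right) 3 \right)}\right)^{2} = \left(157 + \left(4 + 3 \left(- \left(-2\right) 3\right)\right)\right)^{2} = \left(157 + \left(4 + 3 \left(\left(-1\right) \left(-6\right)\right)\right)\right)^{2} = \left(157 + \left(4 + 3 \cdot 6\right)\right)^{2} = \left(157 + \left(4 + 18\right)\right)^{2} = \left(157 + 22\right)^{2} = 179^{2} = 32041$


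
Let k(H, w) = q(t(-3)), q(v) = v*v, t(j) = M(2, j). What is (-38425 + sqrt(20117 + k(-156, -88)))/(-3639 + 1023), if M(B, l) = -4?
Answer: 38425/2616 - sqrt(2237)/872 ≈ 14.634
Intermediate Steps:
t(j) = -4
q(v) = v**2
k(H, w) = 16 (k(H, w) = (-4)**2 = 16)
(-38425 + sqrt(20117 + k(-156, -88)))/(-3639 + 1023) = (-38425 + sqrt(20117 + 16))/(-3639 + 1023) = (-38425 + sqrt(20133))/(-2616) = (-38425 + 3*sqrt(2237))*(-1/2616) = 38425/2616 - sqrt(2237)/872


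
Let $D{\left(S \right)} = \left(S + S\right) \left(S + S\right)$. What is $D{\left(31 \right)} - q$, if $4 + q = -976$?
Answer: $4824$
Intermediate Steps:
$q = -980$ ($q = -4 - 976 = -980$)
$D{\left(S \right)} = 4 S^{2}$ ($D{\left(S \right)} = 2 S 2 S = 4 S^{2}$)
$D{\left(31 \right)} - q = 4 \cdot 31^{2} - -980 = 4 \cdot 961 + 980 = 3844 + 980 = 4824$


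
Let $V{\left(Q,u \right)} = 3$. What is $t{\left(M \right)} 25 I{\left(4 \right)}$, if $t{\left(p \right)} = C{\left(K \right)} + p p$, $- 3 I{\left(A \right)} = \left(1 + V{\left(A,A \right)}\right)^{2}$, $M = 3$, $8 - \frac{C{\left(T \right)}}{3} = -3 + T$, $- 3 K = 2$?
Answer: $- \frac{17600}{3} \approx -5866.7$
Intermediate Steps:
$K = - \frac{2}{3}$ ($K = \left(- \frac{1}{3}\right) 2 = - \frac{2}{3} \approx -0.66667$)
$C{\left(T \right)} = 33 - 3 T$ ($C{\left(T \right)} = 24 - 3 \left(-3 + T\right) = 24 - \left(-9 + 3 T\right) = 33 - 3 T$)
$I{\left(A \right)} = - \frac{16}{3}$ ($I{\left(A \right)} = - \frac{\left(1 + 3\right)^{2}}{3} = - \frac{4^{2}}{3} = \left(- \frac{1}{3}\right) 16 = - \frac{16}{3}$)
$t{\left(p \right)} = 35 + p^{2}$ ($t{\left(p \right)} = \left(33 - -2\right) + p p = \left(33 + 2\right) + p^{2} = 35 + p^{2}$)
$t{\left(M \right)} 25 I{\left(4 \right)} = \left(35 + 3^{2}\right) 25 \left(- \frac{16}{3}\right) = \left(35 + 9\right) 25 \left(- \frac{16}{3}\right) = 44 \cdot 25 \left(- \frac{16}{3}\right) = 1100 \left(- \frac{16}{3}\right) = - \frac{17600}{3}$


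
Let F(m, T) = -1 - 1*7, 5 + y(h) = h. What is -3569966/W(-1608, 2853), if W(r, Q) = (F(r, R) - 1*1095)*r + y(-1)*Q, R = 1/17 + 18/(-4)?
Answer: -1784983/878253 ≈ -2.0324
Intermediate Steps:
y(h) = -5 + h
R = -151/34 (R = 1*(1/17) + 18*(-¼) = 1/17 - 9/2 = -151/34 ≈ -4.4412)
F(m, T) = -8 (F(m, T) = -1 - 7 = -8)
W(r, Q) = -1103*r - 6*Q (W(r, Q) = (-8 - 1*1095)*r + (-5 - 1)*Q = (-8 - 1095)*r - 6*Q = -1103*r - 6*Q)
-3569966/W(-1608, 2853) = -3569966/(-1103*(-1608) - 6*2853) = -3569966/(1773624 - 17118) = -3569966/1756506 = -3569966*1/1756506 = -1784983/878253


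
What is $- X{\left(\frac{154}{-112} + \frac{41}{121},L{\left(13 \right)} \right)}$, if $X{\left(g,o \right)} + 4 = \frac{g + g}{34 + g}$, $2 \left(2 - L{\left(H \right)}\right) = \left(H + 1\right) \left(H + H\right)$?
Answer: $\frac{7626}{1877} \approx 4.0629$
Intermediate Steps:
$L{\left(H \right)} = 2 - H \left(1 + H\right)$ ($L{\left(H \right)} = 2 - \frac{\left(H + 1\right) \left(H + H\right)}{2} = 2 - \frac{\left(1 + H\right) 2 H}{2} = 2 - \frac{2 H \left(1 + H\right)}{2} = 2 - H \left(1 + H\right)$)
$X{\left(g,o \right)} = -4 + \frac{2 g}{34 + g}$ ($X{\left(g,o \right)} = -4 + \frac{g + g}{34 + g} = -4 + \frac{2 g}{34 + g}$)
$- X{\left(\frac{154}{-112} + \frac{41}{121},L{\left(13 \right)} \right)} = - \frac{2 \left(-68 - \left(\frac{154}{-112} + \frac{41}{121}\right)\right)}{34 + \left(\frac{154}{-112} + \frac{41}{121}\right)} = - \frac{2 \left(-68 - \left(154 \left(- \frac{1}{112}\right) + 41 \cdot \frac{1}{121}\right)\right)}{34 + \left(154 \left(- \frac{1}{112}\right) + 41 \cdot \frac{1}{121}\right)} = - \frac{2 \left(-68 - \left(- \frac{11}{8} + \frac{41}{121}\right)\right)}{34 + \left(- \frac{11}{8} + \frac{41}{121}\right)} = - \frac{2 \left(-68 - - \frac{1003}{968}\right)}{34 - \frac{1003}{968}} = - \frac{2 \left(-68 + \frac{1003}{968}\right)}{\frac{31909}{968}} = - \frac{2 \cdot 968 \left(-64821\right)}{31909 \cdot 968} = \left(-1\right) \left(- \frac{7626}{1877}\right) = \frac{7626}{1877}$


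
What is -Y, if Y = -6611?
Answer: 6611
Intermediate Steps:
-Y = -1*(-6611) = 6611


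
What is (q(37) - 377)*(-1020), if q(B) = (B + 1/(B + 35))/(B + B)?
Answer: 170509235/444 ≈ 3.8403e+5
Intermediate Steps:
q(B) = (B + 1/(35 + B))/(2*B) (q(B) = (B + 1/(35 + B))/((2*B)) = (B + 1/(35 + B))*(1/(2*B)) = (B + 1/(35 + B))/(2*B))
(q(37) - 377)*(-1020) = ((½)*(1 + 37² + 35*37)/(37*(35 + 37)) - 377)*(-1020) = ((½)*(1/37)*(1 + 1369 + 1295)/72 - 377)*(-1020) = ((½)*(1/37)*(1/72)*2665 - 377)*(-1020) = (2665/5328 - 377)*(-1020) = -2005991/5328*(-1020) = 170509235/444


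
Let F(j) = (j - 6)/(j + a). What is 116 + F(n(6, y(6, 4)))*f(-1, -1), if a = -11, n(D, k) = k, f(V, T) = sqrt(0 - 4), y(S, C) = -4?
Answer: 116 + 4*I/3 ≈ 116.0 + 1.3333*I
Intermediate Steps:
f(V, T) = 2*I (f(V, T) = sqrt(-4) = 2*I)
F(j) = (-6 + j)/(-11 + j) (F(j) = (j - 6)/(j - 11) = (-6 + j)/(-11 + j))
116 + F(n(6, y(6, 4)))*f(-1, -1) = 116 + ((-6 - 4)/(-11 - 4))*(2*I) = 116 + (-10/(-15))*(2*I) = 116 + (-1/15*(-10))*(2*I) = 116 + 2*(2*I)/3 = 116 + 4*I/3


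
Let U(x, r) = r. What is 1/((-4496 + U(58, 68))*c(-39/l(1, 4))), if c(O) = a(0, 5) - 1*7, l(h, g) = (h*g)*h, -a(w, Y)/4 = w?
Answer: 1/30996 ≈ 3.2262e-5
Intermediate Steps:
a(w, Y) = -4*w
l(h, g) = g*h² (l(h, g) = (g*h)*h = g*h²)
c(O) = -7 (c(O) = -4*0 - 1*7 = 0 - 7 = -7)
1/((-4496 + U(58, 68))*c(-39/l(1, 4))) = 1/((-4496 + 68)*(-7)) = -⅐/(-4428) = -1/4428*(-⅐) = 1/30996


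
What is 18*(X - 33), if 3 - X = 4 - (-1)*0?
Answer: -612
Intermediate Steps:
X = -1 (X = 3 - (4 - (-1)*0) = 3 - (4 - 1*0) = 3 - (4 + 0) = 3 - 1*4 = 3 - 4 = -1)
18*(X - 33) = 18*(-1 - 33) = 18*(-34) = -612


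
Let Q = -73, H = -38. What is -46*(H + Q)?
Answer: 5106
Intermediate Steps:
-46*(H + Q) = -46*(-38 - 73) = -46*(-111) = 5106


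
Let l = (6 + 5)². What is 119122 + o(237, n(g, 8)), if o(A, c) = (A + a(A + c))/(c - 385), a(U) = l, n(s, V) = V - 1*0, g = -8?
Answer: 44908636/377 ≈ 1.1912e+5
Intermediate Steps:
n(s, V) = V (n(s, V) = V + 0 = V)
l = 121 (l = 11² = 121)
a(U) = 121
o(A, c) = (121 + A)/(-385 + c) (o(A, c) = (A + 121)/(c - 385) = (121 + A)/(-385 + c))
119122 + o(237, n(g, 8)) = 119122 + (121 + 237)/(-385 + 8) = 119122 + 358/(-377) = 119122 - 1/377*358 = 119122 - 358/377 = 44908636/377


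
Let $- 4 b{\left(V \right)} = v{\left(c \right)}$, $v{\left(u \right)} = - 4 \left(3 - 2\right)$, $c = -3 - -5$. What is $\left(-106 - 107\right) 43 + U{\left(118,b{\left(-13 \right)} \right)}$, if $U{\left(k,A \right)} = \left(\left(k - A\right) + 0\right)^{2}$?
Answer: $4530$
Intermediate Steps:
$c = 2$ ($c = -3 + 5 = 2$)
$v{\left(u \right)} = -4$ ($v{\left(u \right)} = \left(-4\right) 1 = -4$)
$b{\left(V \right)} = 1$ ($b{\left(V \right)} = \left(- \frac{1}{4}\right) \left(-4\right) = 1$)
$U{\left(k,A \right)} = \left(k - A\right)^{2}$
$\left(-106 - 107\right) 43 + U{\left(118,b{\left(-13 \right)} \right)} = \left(-106 - 107\right) 43 + \left(1 - 118\right)^{2} = \left(-213\right) 43 + \left(1 - 118\right)^{2} = -9159 + \left(-117\right)^{2} = -9159 + 13689 = 4530$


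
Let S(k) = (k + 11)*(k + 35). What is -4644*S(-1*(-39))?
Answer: -17182800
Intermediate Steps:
S(k) = (11 + k)*(35 + k)
-4644*S(-1*(-39)) = -4644*(385 + (-1*(-39))**2 + 46*(-1*(-39))) = -4644*(385 + 39**2 + 46*39) = -4644*(385 + 1521 + 1794) = -4644*3700 = -1*17182800 = -17182800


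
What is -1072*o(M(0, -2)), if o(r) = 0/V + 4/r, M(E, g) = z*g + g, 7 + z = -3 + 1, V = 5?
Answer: -268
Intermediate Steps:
z = -9 (z = -7 + (-3 + 1) = -7 - 2 = -9)
M(E, g) = -8*g (M(E, g) = -9*g + g = -8*g)
o(r) = 4/r (o(r) = 0/5 + 4/r = 0*(⅕) + 4/r = 0 + 4/r = 4/r)
-1072*o(M(0, -2)) = -4288/((-8*(-2))) = -4288/16 = -1072*¼ = -268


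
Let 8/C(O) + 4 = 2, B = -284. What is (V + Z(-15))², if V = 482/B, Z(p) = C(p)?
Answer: 654481/20164 ≈ 32.458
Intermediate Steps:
C(O) = -4 (C(O) = 8/(-4 + 2) = 8/(-2) = 8*(-½) = -4)
Z(p) = -4
V = -241/142 (V = 482/(-284) = 482*(-1/284) = -241/142 ≈ -1.6972)
(V + Z(-15))² = (-241/142 - 4)² = (-809/142)² = 654481/20164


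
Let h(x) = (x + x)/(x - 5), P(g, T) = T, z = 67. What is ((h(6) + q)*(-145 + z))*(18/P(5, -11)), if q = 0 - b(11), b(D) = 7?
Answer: 7020/11 ≈ 638.18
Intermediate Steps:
h(x) = 2*x/(-5 + x) (h(x) = (2*x)/(-5 + x) = 2*x/(-5 + x))
q = -7 (q = 0 - 1*7 = 0 - 7 = -7)
((h(6) + q)*(-145 + z))*(18/P(5, -11)) = ((2*6/(-5 + 6) - 7)*(-145 + 67))*(18/(-11)) = ((2*6/1 - 7)*(-78))*(18*(-1/11)) = ((2*6*1 - 7)*(-78))*(-18/11) = ((12 - 7)*(-78))*(-18/11) = (5*(-78))*(-18/11) = -390*(-18/11) = 7020/11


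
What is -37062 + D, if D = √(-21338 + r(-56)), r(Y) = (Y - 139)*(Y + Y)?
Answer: -37062 + √502 ≈ -37040.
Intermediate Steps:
r(Y) = 2*Y*(-139 + Y) (r(Y) = (-139 + Y)*(2*Y) = 2*Y*(-139 + Y))
D = √502 (D = √(-21338 + 2*(-56)*(-139 - 56)) = √(-21338 + 2*(-56)*(-195)) = √(-21338 + 21840) = √502 ≈ 22.405)
-37062 + D = -37062 + √502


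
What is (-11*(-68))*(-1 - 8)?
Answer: -6732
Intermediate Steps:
(-11*(-68))*(-1 - 8) = 748*(-9) = -6732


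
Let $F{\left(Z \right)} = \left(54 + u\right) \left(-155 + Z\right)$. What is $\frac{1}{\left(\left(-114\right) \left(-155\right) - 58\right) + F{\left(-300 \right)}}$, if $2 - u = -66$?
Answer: $- \frac{1}{37898} \approx -2.6387 \cdot 10^{-5}$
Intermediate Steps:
$u = 68$ ($u = 2 - -66 = 2 + 66 = 68$)
$F{\left(Z \right)} = -18910 + 122 Z$ ($F{\left(Z \right)} = \left(54 + 68\right) \left(-155 + Z\right) = 122 \left(-155 + Z\right) = -18910 + 122 Z$)
$\frac{1}{\left(\left(-114\right) \left(-155\right) - 58\right) + F{\left(-300 \right)}} = \frac{1}{\left(\left(-114\right) \left(-155\right) - 58\right) + \left(-18910 + 122 \left(-300\right)\right)} = \frac{1}{\left(17670 - 58\right) - 55510} = \frac{1}{17612 - 55510} = \frac{1}{-37898} = - \frac{1}{37898}$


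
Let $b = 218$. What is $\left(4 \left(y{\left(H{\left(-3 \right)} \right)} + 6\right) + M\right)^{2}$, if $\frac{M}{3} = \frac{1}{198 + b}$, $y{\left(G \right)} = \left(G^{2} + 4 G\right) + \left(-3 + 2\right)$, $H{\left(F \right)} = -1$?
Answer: $\frac{11095561}{173056} \approx 64.115$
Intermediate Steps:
$y{\left(G \right)} = -1 + G^{2} + 4 G$ ($y{\left(G \right)} = \left(G^{2} + 4 G\right) - 1 = -1 + G^{2} + 4 G$)
$M = \frac{3}{416}$ ($M = \frac{3}{198 + 218} = \frac{3}{416} \approx 0.0072115$)
$\left(4 \left(y{\left(H{\left(-3 \right)} \right)} + 6\right) + M\right)^{2} = \left(4 \left(\left(-1 + \left(-1\right)^{2} + 4 \left(-1\right)\right) + 6\right) + \frac{3}{416}\right)^{2} = \left(4 \left(\left(-1 + 1 - 4\right) + 6\right) + \frac{3}{416}\right)^{2} = \left(4 \left(-4 + 6\right) + \frac{3}{416}\right)^{2} = \left(4 \cdot 2 + \frac{3}{416}\right)^{2} = \left(8 + \frac{3}{416}\right)^{2} = \left(\frac{3331}{416}\right)^{2} = \frac{11095561}{173056}$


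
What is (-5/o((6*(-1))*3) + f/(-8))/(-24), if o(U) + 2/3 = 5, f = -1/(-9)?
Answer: 1093/22464 ≈ 0.048656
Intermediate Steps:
f = ⅑ (f = -1*(-⅑) = ⅑ ≈ 0.11111)
o(U) = 13/3 (o(U) = -⅔ + 5 = 13/3)
(-5/o((6*(-1))*3) + f/(-8))/(-24) = (-5/13/3 + (⅑)/(-8))/(-24) = (-5*3/13 + (⅑)*(-⅛))*(-1/24) = (-15/13 - 1/72)*(-1/24) = -1093/936*(-1/24) = 1093/22464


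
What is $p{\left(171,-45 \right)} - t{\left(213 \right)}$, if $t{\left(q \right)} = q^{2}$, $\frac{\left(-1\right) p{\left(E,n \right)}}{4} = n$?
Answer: $-45189$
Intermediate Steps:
$p{\left(E,n \right)} = - 4 n$
$p{\left(171,-45 \right)} - t{\left(213 \right)} = \left(-4\right) \left(-45\right) - 213^{2} = 180 - 45369 = -45189$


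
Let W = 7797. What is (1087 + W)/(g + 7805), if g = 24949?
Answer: 4442/16377 ≈ 0.27123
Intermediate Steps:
(1087 + W)/(g + 7805) = (1087 + 7797)/(24949 + 7805) = 8884/32754 = 8884*(1/32754) = 4442/16377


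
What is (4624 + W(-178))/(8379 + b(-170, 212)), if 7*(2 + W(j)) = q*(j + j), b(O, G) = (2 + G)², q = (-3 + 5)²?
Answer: 6186/75845 ≈ 0.081561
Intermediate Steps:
q = 4 (q = 2² = 4)
W(j) = -2 + 8*j/7 (W(j) = -2 + (4*(j + j))/7 = -2 + (4*(2*j))/7 = -2 + (8*j)/7 = -2 + 8*j/7)
(4624 + W(-178))/(8379 + b(-170, 212)) = (4624 + (-2 + (8/7)*(-178)))/(8379 + (2 + 212)²) = (4624 + (-2 - 1424/7))/(8379 + 214²) = (4624 - 1438/7)/(8379 + 45796) = (30930/7)/54175 = (30930/7)*(1/54175) = 6186/75845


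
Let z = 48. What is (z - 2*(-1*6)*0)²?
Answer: 2304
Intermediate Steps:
(z - 2*(-1*6)*0)² = (48 - 2*(-1*6)*0)² = (48 - (-12)*0)² = (48 - 2*0)² = (48 + 0)² = 48² = 2304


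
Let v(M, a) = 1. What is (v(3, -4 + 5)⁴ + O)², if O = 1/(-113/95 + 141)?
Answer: 178944129/176411524 ≈ 1.0144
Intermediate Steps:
O = 95/13282 (O = 1/(-113*1/95 + 141) = 1/(-113/95 + 141) = 1/(13282/95) = 95/13282 ≈ 0.0071525)
(v(3, -4 + 5)⁴ + O)² = (1⁴ + 95/13282)² = (1 + 95/13282)² = (13377/13282)² = 178944129/176411524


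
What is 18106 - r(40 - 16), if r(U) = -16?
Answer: 18122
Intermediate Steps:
18106 - r(40 - 16) = 18106 - 1*(-16) = 18106 + 16 = 18122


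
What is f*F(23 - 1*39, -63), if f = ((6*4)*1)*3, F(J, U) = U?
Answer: -4536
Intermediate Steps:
f = 72 (f = (24*1)*3 = 24*3 = 72)
f*F(23 - 1*39, -63) = 72*(-63) = -4536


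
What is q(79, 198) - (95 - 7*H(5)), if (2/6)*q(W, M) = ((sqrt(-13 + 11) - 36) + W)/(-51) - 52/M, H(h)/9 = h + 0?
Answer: 121559/561 - I*sqrt(2)/17 ≈ 216.68 - 0.083189*I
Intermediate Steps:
H(h) = 9*h (H(h) = 9*(h + 0) = 9*h)
q(W, M) = 36/17 - 156/M - W/17 - I*sqrt(2)/17 (q(W, M) = 3*(((sqrt(-13 + 11) - 36) + W)/(-51) - 52/M) = 3*(((sqrt(-2) - 36) + W)*(-1/51) - 52/M) = 3*(((I*sqrt(2) - 36) + W)*(-1/51) - 52/M) = 3*(((-36 + I*sqrt(2)) + W)*(-1/51) - 52/M) = 3*((-36 + W + I*sqrt(2))*(-1/51) - 52/M) = 3*((12/17 - W/51 - I*sqrt(2)/51) - 52/M) = 3*(12/17 - 52/M - W/51 - I*sqrt(2)/51) = 36/17 - 156/M - W/17 - I*sqrt(2)/17)
q(79, 198) - (95 - 7*H(5)) = (1/17)*(-2652 - 1*198*(-36 + 79 + I*sqrt(2)))/198 - (95 - 63*5) = (1/17)*(1/198)*(-2652 - 1*198*(43 + I*sqrt(2))) - (95 - 7*45) = (1/17)*(1/198)*(-2652 + (-8514 - 198*I*sqrt(2))) - (95 - 315) = (1/17)*(1/198)*(-11166 - 198*I*sqrt(2)) - 1*(-220) = (-1861/561 - I*sqrt(2)/17) + 220 = 121559/561 - I*sqrt(2)/17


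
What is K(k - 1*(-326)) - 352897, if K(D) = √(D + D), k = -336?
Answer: -352897 + 2*I*√5 ≈ -3.529e+5 + 4.4721*I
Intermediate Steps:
K(D) = √2*√D (K(D) = √(2*D) = √2*√D)
K(k - 1*(-326)) - 352897 = √2*√(-336 - 1*(-326)) - 352897 = √2*√(-336 + 326) - 352897 = √2*√(-10) - 352897 = √2*(I*√10) - 352897 = 2*I*√5 - 352897 = -352897 + 2*I*√5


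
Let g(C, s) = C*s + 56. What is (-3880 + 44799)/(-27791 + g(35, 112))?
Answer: -40919/23815 ≈ -1.7182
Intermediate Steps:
g(C, s) = 56 + C*s
(-3880 + 44799)/(-27791 + g(35, 112)) = (-3880 + 44799)/(-27791 + (56 + 35*112)) = 40919/(-27791 + (56 + 3920)) = 40919/(-27791 + 3976) = 40919/(-23815) = 40919*(-1/23815) = -40919/23815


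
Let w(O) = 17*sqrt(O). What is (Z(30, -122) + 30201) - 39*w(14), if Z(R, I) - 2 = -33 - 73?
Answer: 30097 - 663*sqrt(14) ≈ 27616.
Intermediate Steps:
Z(R, I) = -104 (Z(R, I) = 2 + (-33 - 73) = 2 - 106 = -104)
(Z(30, -122) + 30201) - 39*w(14) = (-104 + 30201) - 663*sqrt(14) = 30097 - 663*sqrt(14)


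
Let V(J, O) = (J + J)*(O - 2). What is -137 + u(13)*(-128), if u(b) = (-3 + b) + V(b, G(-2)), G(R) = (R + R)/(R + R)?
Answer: 1911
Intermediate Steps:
G(R) = 1 (G(R) = (2*R)/((2*R)) = (2*R)*(1/(2*R)) = 1)
V(J, O) = 2*J*(-2 + O) (V(J, O) = (2*J)*(-2 + O) = 2*J*(-2 + O))
u(b) = -3 - b (u(b) = (-3 + b) + 2*b*(-2 + 1) = (-3 + b) + 2*b*(-1) = (-3 + b) - 2*b = -3 - b)
-137 + u(13)*(-128) = -137 + (-3 - 1*13)*(-128) = -137 + (-3 - 13)*(-128) = -137 - 16*(-128) = -137 + 2048 = 1911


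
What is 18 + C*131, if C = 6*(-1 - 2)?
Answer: -2340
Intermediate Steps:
C = -18 (C = 6*(-3) = -18)
18 + C*131 = 18 - 18*131 = 18 - 2358 = -2340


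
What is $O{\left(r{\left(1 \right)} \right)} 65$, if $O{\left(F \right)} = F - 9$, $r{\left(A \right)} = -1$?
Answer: $-650$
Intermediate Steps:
$O{\left(F \right)} = -9 + F$ ($O{\left(F \right)} = F - 9 = -9 + F$)
$O{\left(r{\left(1 \right)} \right)} 65 = \left(-9 - 1\right) 65 = \left(-10\right) 65 = -650$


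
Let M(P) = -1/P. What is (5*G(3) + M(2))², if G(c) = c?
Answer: 841/4 ≈ 210.25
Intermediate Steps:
(5*G(3) + M(2))² = (5*3 - 1/2)² = (15 - 1*½)² = (15 - ½)² = (29/2)² = 841/4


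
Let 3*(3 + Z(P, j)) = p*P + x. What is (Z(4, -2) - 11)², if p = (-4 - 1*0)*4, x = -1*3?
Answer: 11881/9 ≈ 1320.1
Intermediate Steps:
x = -3
p = -16 (p = (-4 + 0)*4 = -4*4 = -16)
Z(P, j) = -4 - 16*P/3 (Z(P, j) = -3 + (-16*P - 3)/3 = -3 + (-3 - 16*P)/3 = -3 + (-1 - 16*P/3) = -4 - 16*P/3)
(Z(4, -2) - 11)² = ((-4 - 16/3*4) - 11)² = ((-4 - 64/3) - 11)² = (-76/3 - 11)² = (-109/3)² = 11881/9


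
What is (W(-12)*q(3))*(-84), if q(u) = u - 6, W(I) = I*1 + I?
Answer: -6048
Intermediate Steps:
W(I) = 2*I (W(I) = I + I = 2*I)
q(u) = -6 + u
(W(-12)*q(3))*(-84) = ((2*(-12))*(-6 + 3))*(-84) = -24*(-3)*(-84) = 72*(-84) = -6048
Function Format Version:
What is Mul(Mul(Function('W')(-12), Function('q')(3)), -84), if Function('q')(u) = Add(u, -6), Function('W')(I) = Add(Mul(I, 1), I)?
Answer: -6048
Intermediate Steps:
Function('W')(I) = Mul(2, I) (Function('W')(I) = Add(I, I) = Mul(2, I))
Function('q')(u) = Add(-6, u)
Mul(Mul(Function('W')(-12), Function('q')(3)), -84) = Mul(Mul(Mul(2, -12), Add(-6, 3)), -84) = Mul(Mul(-24, -3), -84) = Mul(72, -84) = -6048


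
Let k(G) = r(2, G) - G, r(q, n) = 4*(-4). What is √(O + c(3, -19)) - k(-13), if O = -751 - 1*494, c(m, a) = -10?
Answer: 3 + I*√1255 ≈ 3.0 + 35.426*I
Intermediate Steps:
r(q, n) = -16
k(G) = -16 - G
O = -1245 (O = -751 - 494 = -1245)
√(O + c(3, -19)) - k(-13) = √(-1245 - 10) - (-16 - 1*(-13)) = √(-1255) - (-16 + 13) = I*√1255 - 1*(-3) = I*√1255 + 3 = 3 + I*√1255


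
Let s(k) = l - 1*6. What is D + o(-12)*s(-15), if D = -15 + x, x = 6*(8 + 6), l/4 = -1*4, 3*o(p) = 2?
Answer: 163/3 ≈ 54.333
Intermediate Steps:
o(p) = ⅔ (o(p) = (⅓)*2 = ⅔)
l = -16 (l = 4*(-1*4) = 4*(-4) = -16)
x = 84 (x = 6*14 = 84)
s(k) = -22 (s(k) = -16 - 1*6 = -16 - 6 = -22)
D = 69 (D = -15 + 84 = 69)
D + o(-12)*s(-15) = 69 + (⅔)*(-22) = 69 - 44/3 = 163/3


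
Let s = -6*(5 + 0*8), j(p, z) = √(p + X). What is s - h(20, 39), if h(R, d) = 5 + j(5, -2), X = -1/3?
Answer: -35 - √42/3 ≈ -37.160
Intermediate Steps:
X = -⅓ (X = -1*⅓ = -⅓ ≈ -0.33333)
j(p, z) = √(-⅓ + p) (j(p, z) = √(p - ⅓) = √(-⅓ + p))
h(R, d) = 5 + √42/3 (h(R, d) = 5 + √(-3 + 9*5)/3 = 5 + √(-3 + 45)/3 = 5 + √42/3)
s = -30 (s = -6*(5 + 0) = -6*5 = -30)
s - h(20, 39) = -30 - (5 + √42/3) = -30 + (-5 - √42/3) = -35 - √42/3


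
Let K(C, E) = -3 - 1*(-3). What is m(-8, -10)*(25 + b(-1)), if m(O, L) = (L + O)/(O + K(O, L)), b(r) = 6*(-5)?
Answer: -45/4 ≈ -11.250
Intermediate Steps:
b(r) = -30
K(C, E) = 0 (K(C, E) = -3 + 3 = 0)
m(O, L) = (L + O)/O (m(O, L) = (L + O)/(O + 0) = (L + O)/O)
m(-8, -10)*(25 + b(-1)) = ((-10 - 8)/(-8))*(25 - 30) = -1/8*(-18)*(-5) = (9/4)*(-5) = -45/4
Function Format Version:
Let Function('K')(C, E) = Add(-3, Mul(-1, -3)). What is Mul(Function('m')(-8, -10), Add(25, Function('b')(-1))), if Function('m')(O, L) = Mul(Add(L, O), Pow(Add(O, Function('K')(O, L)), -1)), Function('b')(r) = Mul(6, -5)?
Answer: Rational(-45, 4) ≈ -11.250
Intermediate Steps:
Function('b')(r) = -30
Function('K')(C, E) = 0 (Function('K')(C, E) = Add(-3, 3) = 0)
Function('m')(O, L) = Mul(Pow(O, -1), Add(L, O)) (Function('m')(O, L) = Mul(Add(L, O), Pow(Add(O, 0), -1)) = Mul(Add(L, O), Pow(O, -1)) = Mul(Pow(O, -1), Add(L, O)))
Mul(Function('m')(-8, -10), Add(25, Function('b')(-1))) = Mul(Mul(Pow(-8, -1), Add(-10, -8)), Add(25, -30)) = Mul(Mul(Rational(-1, 8), -18), -5) = Mul(Rational(9, 4), -5) = Rational(-45, 4)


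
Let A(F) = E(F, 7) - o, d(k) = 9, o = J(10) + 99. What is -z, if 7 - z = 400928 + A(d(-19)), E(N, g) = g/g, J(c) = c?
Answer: 400813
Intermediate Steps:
o = 109 (o = 10 + 99 = 109)
E(N, g) = 1
A(F) = -108 (A(F) = 1 - 1*109 = 1 - 109 = -108)
z = -400813 (z = 7 - (400928 - 108) = 7 - 1*400820 = 7 - 400820 = -400813)
-z = -1*(-400813) = 400813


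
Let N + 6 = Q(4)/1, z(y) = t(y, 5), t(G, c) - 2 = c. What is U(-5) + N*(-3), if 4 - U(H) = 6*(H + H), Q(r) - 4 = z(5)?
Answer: 49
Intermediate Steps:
t(G, c) = 2 + c
z(y) = 7 (z(y) = 2 + 5 = 7)
Q(r) = 11 (Q(r) = 4 + 7 = 11)
U(H) = 4 - 12*H (U(H) = 4 - 6*(H + H) = 4 - 6*2*H = 4 - 12*H)
N = 5 (N = -6 + 11/1 = -6 + 11*1 = -6 + 11 = 5)
U(-5) + N*(-3) = (4 - 12*(-5)) + 5*(-3) = (4 + 60) - 15 = 64 - 15 = 49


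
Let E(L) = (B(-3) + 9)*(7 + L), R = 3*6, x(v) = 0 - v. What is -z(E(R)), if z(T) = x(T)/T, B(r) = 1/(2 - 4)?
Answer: 1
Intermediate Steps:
x(v) = -v
B(r) = -½ (B(r) = 1/(-2) = -½)
R = 18
E(L) = 119/2 + 17*L/2 (E(L) = (-½ + 9)*(7 + L) = 17*(7 + L)/2 = 119/2 + 17*L/2)
z(T) = -1 (z(T) = (-T)/T = -1)
-z(E(R)) = -1*(-1) = 1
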